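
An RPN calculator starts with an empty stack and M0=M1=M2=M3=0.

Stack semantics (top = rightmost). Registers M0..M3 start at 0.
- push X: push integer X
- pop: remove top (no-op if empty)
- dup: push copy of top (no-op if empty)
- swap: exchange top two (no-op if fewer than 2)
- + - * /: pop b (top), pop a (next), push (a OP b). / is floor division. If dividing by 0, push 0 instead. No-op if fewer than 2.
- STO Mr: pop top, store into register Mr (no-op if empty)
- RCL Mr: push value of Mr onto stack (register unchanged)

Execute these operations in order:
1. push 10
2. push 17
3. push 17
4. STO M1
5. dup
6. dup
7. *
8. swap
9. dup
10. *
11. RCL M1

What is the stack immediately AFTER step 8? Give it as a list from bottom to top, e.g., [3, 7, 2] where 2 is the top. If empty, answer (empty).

After op 1 (push 10): stack=[10] mem=[0,0,0,0]
After op 2 (push 17): stack=[10,17] mem=[0,0,0,0]
After op 3 (push 17): stack=[10,17,17] mem=[0,0,0,0]
After op 4 (STO M1): stack=[10,17] mem=[0,17,0,0]
After op 5 (dup): stack=[10,17,17] mem=[0,17,0,0]
After op 6 (dup): stack=[10,17,17,17] mem=[0,17,0,0]
After op 7 (*): stack=[10,17,289] mem=[0,17,0,0]
After op 8 (swap): stack=[10,289,17] mem=[0,17,0,0]

[10, 289, 17]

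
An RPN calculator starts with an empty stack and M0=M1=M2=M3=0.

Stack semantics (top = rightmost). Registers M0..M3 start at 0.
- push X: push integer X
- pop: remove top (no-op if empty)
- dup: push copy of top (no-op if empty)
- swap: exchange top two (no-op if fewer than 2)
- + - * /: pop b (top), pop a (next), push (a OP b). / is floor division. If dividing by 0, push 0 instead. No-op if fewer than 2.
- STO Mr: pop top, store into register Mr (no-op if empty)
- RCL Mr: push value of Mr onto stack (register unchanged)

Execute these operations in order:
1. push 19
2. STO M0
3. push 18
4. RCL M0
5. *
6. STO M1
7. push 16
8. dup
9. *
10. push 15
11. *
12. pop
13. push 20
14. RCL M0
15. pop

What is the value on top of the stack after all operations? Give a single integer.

Answer: 20

Derivation:
After op 1 (push 19): stack=[19] mem=[0,0,0,0]
After op 2 (STO M0): stack=[empty] mem=[19,0,0,0]
After op 3 (push 18): stack=[18] mem=[19,0,0,0]
After op 4 (RCL M0): stack=[18,19] mem=[19,0,0,0]
After op 5 (*): stack=[342] mem=[19,0,0,0]
After op 6 (STO M1): stack=[empty] mem=[19,342,0,0]
After op 7 (push 16): stack=[16] mem=[19,342,0,0]
After op 8 (dup): stack=[16,16] mem=[19,342,0,0]
After op 9 (*): stack=[256] mem=[19,342,0,0]
After op 10 (push 15): stack=[256,15] mem=[19,342,0,0]
After op 11 (*): stack=[3840] mem=[19,342,0,0]
After op 12 (pop): stack=[empty] mem=[19,342,0,0]
After op 13 (push 20): stack=[20] mem=[19,342,0,0]
After op 14 (RCL M0): stack=[20,19] mem=[19,342,0,0]
After op 15 (pop): stack=[20] mem=[19,342,0,0]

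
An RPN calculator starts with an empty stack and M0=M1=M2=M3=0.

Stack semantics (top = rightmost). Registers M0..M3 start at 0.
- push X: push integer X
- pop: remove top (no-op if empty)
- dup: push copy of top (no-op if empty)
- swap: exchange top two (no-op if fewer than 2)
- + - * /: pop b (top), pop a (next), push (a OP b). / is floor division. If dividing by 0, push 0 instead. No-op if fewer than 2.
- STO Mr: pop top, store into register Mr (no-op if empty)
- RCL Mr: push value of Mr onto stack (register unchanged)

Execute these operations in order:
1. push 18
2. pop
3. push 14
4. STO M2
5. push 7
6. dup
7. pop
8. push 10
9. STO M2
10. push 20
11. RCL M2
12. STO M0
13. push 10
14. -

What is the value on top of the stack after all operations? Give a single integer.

Answer: 10

Derivation:
After op 1 (push 18): stack=[18] mem=[0,0,0,0]
After op 2 (pop): stack=[empty] mem=[0,0,0,0]
After op 3 (push 14): stack=[14] mem=[0,0,0,0]
After op 4 (STO M2): stack=[empty] mem=[0,0,14,0]
After op 5 (push 7): stack=[7] mem=[0,0,14,0]
After op 6 (dup): stack=[7,7] mem=[0,0,14,0]
After op 7 (pop): stack=[7] mem=[0,0,14,0]
After op 8 (push 10): stack=[7,10] mem=[0,0,14,0]
After op 9 (STO M2): stack=[7] mem=[0,0,10,0]
After op 10 (push 20): stack=[7,20] mem=[0,0,10,0]
After op 11 (RCL M2): stack=[7,20,10] mem=[0,0,10,0]
After op 12 (STO M0): stack=[7,20] mem=[10,0,10,0]
After op 13 (push 10): stack=[7,20,10] mem=[10,0,10,0]
After op 14 (-): stack=[7,10] mem=[10,0,10,0]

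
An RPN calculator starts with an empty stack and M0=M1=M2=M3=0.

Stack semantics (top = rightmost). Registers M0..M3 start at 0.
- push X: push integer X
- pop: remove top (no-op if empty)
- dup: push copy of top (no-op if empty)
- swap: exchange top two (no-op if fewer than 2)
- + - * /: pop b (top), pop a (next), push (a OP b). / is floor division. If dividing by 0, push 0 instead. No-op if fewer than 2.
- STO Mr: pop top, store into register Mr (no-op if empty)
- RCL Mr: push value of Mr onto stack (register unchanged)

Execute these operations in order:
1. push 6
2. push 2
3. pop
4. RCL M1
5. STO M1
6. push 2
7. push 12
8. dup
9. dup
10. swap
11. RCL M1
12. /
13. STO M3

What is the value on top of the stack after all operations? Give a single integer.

Answer: 12

Derivation:
After op 1 (push 6): stack=[6] mem=[0,0,0,0]
After op 2 (push 2): stack=[6,2] mem=[0,0,0,0]
After op 3 (pop): stack=[6] mem=[0,0,0,0]
After op 4 (RCL M1): stack=[6,0] mem=[0,0,0,0]
After op 5 (STO M1): stack=[6] mem=[0,0,0,0]
After op 6 (push 2): stack=[6,2] mem=[0,0,0,0]
After op 7 (push 12): stack=[6,2,12] mem=[0,0,0,0]
After op 8 (dup): stack=[6,2,12,12] mem=[0,0,0,0]
After op 9 (dup): stack=[6,2,12,12,12] mem=[0,0,0,0]
After op 10 (swap): stack=[6,2,12,12,12] mem=[0,0,0,0]
After op 11 (RCL M1): stack=[6,2,12,12,12,0] mem=[0,0,0,0]
After op 12 (/): stack=[6,2,12,12,0] mem=[0,0,0,0]
After op 13 (STO M3): stack=[6,2,12,12] mem=[0,0,0,0]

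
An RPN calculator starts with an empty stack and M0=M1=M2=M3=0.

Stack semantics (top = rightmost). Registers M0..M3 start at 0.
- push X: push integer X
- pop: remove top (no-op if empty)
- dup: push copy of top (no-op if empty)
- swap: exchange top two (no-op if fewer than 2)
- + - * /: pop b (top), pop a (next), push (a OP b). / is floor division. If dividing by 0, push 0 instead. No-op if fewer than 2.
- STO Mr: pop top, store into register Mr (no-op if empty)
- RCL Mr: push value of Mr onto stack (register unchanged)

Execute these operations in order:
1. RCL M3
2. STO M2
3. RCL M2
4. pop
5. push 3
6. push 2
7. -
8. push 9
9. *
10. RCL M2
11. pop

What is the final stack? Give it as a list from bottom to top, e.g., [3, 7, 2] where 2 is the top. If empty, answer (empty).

Answer: [9]

Derivation:
After op 1 (RCL M3): stack=[0] mem=[0,0,0,0]
After op 2 (STO M2): stack=[empty] mem=[0,0,0,0]
After op 3 (RCL M2): stack=[0] mem=[0,0,0,0]
After op 4 (pop): stack=[empty] mem=[0,0,0,0]
After op 5 (push 3): stack=[3] mem=[0,0,0,0]
After op 6 (push 2): stack=[3,2] mem=[0,0,0,0]
After op 7 (-): stack=[1] mem=[0,0,0,0]
After op 8 (push 9): stack=[1,9] mem=[0,0,0,0]
After op 9 (*): stack=[9] mem=[0,0,0,0]
After op 10 (RCL M2): stack=[9,0] mem=[0,0,0,0]
After op 11 (pop): stack=[9] mem=[0,0,0,0]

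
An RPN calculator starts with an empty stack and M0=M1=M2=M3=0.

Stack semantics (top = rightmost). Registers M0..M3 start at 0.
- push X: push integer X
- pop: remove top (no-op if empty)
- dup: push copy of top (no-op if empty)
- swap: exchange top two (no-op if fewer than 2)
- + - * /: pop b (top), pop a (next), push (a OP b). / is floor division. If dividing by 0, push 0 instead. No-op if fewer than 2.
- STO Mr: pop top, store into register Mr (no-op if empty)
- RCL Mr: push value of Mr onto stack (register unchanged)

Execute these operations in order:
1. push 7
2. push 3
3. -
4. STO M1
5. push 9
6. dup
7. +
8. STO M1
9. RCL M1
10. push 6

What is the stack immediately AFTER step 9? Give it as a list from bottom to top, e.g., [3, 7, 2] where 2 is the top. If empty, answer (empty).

After op 1 (push 7): stack=[7] mem=[0,0,0,0]
After op 2 (push 3): stack=[7,3] mem=[0,0,0,0]
After op 3 (-): stack=[4] mem=[0,0,0,0]
After op 4 (STO M1): stack=[empty] mem=[0,4,0,0]
After op 5 (push 9): stack=[9] mem=[0,4,0,0]
After op 6 (dup): stack=[9,9] mem=[0,4,0,0]
After op 7 (+): stack=[18] mem=[0,4,0,0]
After op 8 (STO M1): stack=[empty] mem=[0,18,0,0]
After op 9 (RCL M1): stack=[18] mem=[0,18,0,0]

[18]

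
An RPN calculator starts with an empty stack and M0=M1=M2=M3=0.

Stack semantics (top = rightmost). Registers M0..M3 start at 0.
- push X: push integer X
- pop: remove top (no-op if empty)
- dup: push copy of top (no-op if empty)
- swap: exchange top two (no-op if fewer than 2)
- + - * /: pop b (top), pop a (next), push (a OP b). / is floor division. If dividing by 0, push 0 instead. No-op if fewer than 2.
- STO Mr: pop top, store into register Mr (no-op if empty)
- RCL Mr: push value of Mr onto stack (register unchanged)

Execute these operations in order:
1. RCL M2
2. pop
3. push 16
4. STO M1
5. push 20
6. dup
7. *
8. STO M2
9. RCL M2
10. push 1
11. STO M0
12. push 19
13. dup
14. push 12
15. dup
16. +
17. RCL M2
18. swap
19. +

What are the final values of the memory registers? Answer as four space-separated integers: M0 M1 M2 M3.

Answer: 1 16 400 0

Derivation:
After op 1 (RCL M2): stack=[0] mem=[0,0,0,0]
After op 2 (pop): stack=[empty] mem=[0,0,0,0]
After op 3 (push 16): stack=[16] mem=[0,0,0,0]
After op 4 (STO M1): stack=[empty] mem=[0,16,0,0]
After op 5 (push 20): stack=[20] mem=[0,16,0,0]
After op 6 (dup): stack=[20,20] mem=[0,16,0,0]
After op 7 (*): stack=[400] mem=[0,16,0,0]
After op 8 (STO M2): stack=[empty] mem=[0,16,400,0]
After op 9 (RCL M2): stack=[400] mem=[0,16,400,0]
After op 10 (push 1): stack=[400,1] mem=[0,16,400,0]
After op 11 (STO M0): stack=[400] mem=[1,16,400,0]
After op 12 (push 19): stack=[400,19] mem=[1,16,400,0]
After op 13 (dup): stack=[400,19,19] mem=[1,16,400,0]
After op 14 (push 12): stack=[400,19,19,12] mem=[1,16,400,0]
After op 15 (dup): stack=[400,19,19,12,12] mem=[1,16,400,0]
After op 16 (+): stack=[400,19,19,24] mem=[1,16,400,0]
After op 17 (RCL M2): stack=[400,19,19,24,400] mem=[1,16,400,0]
After op 18 (swap): stack=[400,19,19,400,24] mem=[1,16,400,0]
After op 19 (+): stack=[400,19,19,424] mem=[1,16,400,0]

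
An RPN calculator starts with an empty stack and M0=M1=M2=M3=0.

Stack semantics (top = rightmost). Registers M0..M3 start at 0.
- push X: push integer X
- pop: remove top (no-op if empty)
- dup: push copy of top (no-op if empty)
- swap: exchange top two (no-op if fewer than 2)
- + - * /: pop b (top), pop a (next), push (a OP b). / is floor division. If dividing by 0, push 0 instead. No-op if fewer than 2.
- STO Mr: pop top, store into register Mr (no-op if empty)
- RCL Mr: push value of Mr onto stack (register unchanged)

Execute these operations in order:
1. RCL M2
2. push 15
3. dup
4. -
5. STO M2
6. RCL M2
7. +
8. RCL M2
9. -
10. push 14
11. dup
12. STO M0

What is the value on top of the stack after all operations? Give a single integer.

After op 1 (RCL M2): stack=[0] mem=[0,0,0,0]
After op 2 (push 15): stack=[0,15] mem=[0,0,0,0]
After op 3 (dup): stack=[0,15,15] mem=[0,0,0,0]
After op 4 (-): stack=[0,0] mem=[0,0,0,0]
After op 5 (STO M2): stack=[0] mem=[0,0,0,0]
After op 6 (RCL M2): stack=[0,0] mem=[0,0,0,0]
After op 7 (+): stack=[0] mem=[0,0,0,0]
After op 8 (RCL M2): stack=[0,0] mem=[0,0,0,0]
After op 9 (-): stack=[0] mem=[0,0,0,0]
After op 10 (push 14): stack=[0,14] mem=[0,0,0,0]
After op 11 (dup): stack=[0,14,14] mem=[0,0,0,0]
After op 12 (STO M0): stack=[0,14] mem=[14,0,0,0]

Answer: 14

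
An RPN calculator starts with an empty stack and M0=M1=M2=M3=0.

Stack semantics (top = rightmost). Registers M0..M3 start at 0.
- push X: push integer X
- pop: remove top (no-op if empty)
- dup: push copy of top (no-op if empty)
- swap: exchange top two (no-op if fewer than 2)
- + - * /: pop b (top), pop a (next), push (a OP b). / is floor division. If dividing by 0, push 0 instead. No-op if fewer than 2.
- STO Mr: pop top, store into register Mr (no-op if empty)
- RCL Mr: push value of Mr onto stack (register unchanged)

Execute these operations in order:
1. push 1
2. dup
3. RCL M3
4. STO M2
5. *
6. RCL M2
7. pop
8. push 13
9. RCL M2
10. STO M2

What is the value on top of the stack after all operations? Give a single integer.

After op 1 (push 1): stack=[1] mem=[0,0,0,0]
After op 2 (dup): stack=[1,1] mem=[0,0,0,0]
After op 3 (RCL M3): stack=[1,1,0] mem=[0,0,0,0]
After op 4 (STO M2): stack=[1,1] mem=[0,0,0,0]
After op 5 (*): stack=[1] mem=[0,0,0,0]
After op 6 (RCL M2): stack=[1,0] mem=[0,0,0,0]
After op 7 (pop): stack=[1] mem=[0,0,0,0]
After op 8 (push 13): stack=[1,13] mem=[0,0,0,0]
After op 9 (RCL M2): stack=[1,13,0] mem=[0,0,0,0]
After op 10 (STO M2): stack=[1,13] mem=[0,0,0,0]

Answer: 13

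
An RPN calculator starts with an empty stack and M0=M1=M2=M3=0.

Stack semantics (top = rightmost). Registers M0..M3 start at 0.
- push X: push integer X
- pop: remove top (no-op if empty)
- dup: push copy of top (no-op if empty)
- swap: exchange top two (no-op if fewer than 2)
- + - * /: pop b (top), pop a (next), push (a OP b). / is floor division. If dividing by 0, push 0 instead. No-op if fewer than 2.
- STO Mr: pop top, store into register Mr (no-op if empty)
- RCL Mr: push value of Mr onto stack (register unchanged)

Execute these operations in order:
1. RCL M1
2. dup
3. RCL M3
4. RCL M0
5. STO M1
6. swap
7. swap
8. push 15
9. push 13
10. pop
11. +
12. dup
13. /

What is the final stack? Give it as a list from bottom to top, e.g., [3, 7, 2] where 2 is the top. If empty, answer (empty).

After op 1 (RCL M1): stack=[0] mem=[0,0,0,0]
After op 2 (dup): stack=[0,0] mem=[0,0,0,0]
After op 3 (RCL M3): stack=[0,0,0] mem=[0,0,0,0]
After op 4 (RCL M0): stack=[0,0,0,0] mem=[0,0,0,0]
After op 5 (STO M1): stack=[0,0,0] mem=[0,0,0,0]
After op 6 (swap): stack=[0,0,0] mem=[0,0,0,0]
After op 7 (swap): stack=[0,0,0] mem=[0,0,0,0]
After op 8 (push 15): stack=[0,0,0,15] mem=[0,0,0,0]
After op 9 (push 13): stack=[0,0,0,15,13] mem=[0,0,0,0]
After op 10 (pop): stack=[0,0,0,15] mem=[0,0,0,0]
After op 11 (+): stack=[0,0,15] mem=[0,0,0,0]
After op 12 (dup): stack=[0,0,15,15] mem=[0,0,0,0]
After op 13 (/): stack=[0,0,1] mem=[0,0,0,0]

Answer: [0, 0, 1]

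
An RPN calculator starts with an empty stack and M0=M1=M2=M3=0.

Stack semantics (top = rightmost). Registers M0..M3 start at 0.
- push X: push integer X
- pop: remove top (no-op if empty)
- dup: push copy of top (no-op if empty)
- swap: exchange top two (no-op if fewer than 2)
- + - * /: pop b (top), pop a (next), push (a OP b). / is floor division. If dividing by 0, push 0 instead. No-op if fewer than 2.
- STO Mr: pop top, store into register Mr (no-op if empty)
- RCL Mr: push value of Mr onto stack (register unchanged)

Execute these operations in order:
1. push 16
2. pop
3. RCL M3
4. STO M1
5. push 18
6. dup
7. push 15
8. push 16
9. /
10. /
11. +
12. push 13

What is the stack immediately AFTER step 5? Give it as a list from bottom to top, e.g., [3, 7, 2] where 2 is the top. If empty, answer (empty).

After op 1 (push 16): stack=[16] mem=[0,0,0,0]
After op 2 (pop): stack=[empty] mem=[0,0,0,0]
After op 3 (RCL M3): stack=[0] mem=[0,0,0,0]
After op 4 (STO M1): stack=[empty] mem=[0,0,0,0]
After op 5 (push 18): stack=[18] mem=[0,0,0,0]

[18]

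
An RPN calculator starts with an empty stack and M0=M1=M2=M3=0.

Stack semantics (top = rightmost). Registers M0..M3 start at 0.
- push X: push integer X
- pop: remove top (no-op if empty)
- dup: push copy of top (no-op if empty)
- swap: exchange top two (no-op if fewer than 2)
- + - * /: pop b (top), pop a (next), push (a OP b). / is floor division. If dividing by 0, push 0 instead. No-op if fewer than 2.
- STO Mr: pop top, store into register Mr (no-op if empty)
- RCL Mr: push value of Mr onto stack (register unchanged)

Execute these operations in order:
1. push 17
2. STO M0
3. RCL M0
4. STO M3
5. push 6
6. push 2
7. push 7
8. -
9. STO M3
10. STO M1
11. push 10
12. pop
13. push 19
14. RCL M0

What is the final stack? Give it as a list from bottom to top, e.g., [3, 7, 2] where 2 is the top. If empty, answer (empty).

After op 1 (push 17): stack=[17] mem=[0,0,0,0]
After op 2 (STO M0): stack=[empty] mem=[17,0,0,0]
After op 3 (RCL M0): stack=[17] mem=[17,0,0,0]
After op 4 (STO M3): stack=[empty] mem=[17,0,0,17]
After op 5 (push 6): stack=[6] mem=[17,0,0,17]
After op 6 (push 2): stack=[6,2] mem=[17,0,0,17]
After op 7 (push 7): stack=[6,2,7] mem=[17,0,0,17]
After op 8 (-): stack=[6,-5] mem=[17,0,0,17]
After op 9 (STO M3): stack=[6] mem=[17,0,0,-5]
After op 10 (STO M1): stack=[empty] mem=[17,6,0,-5]
After op 11 (push 10): stack=[10] mem=[17,6,0,-5]
After op 12 (pop): stack=[empty] mem=[17,6,0,-5]
After op 13 (push 19): stack=[19] mem=[17,6,0,-5]
After op 14 (RCL M0): stack=[19,17] mem=[17,6,0,-5]

Answer: [19, 17]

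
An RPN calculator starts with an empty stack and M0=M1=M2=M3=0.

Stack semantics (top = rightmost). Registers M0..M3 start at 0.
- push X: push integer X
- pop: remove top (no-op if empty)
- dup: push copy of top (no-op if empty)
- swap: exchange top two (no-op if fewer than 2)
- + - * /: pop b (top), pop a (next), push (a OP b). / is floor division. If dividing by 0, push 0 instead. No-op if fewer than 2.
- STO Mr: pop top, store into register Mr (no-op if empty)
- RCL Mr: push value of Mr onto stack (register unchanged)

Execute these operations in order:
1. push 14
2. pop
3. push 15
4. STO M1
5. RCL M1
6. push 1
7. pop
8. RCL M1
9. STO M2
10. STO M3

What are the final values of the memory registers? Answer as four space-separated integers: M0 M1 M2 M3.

Answer: 0 15 15 15

Derivation:
After op 1 (push 14): stack=[14] mem=[0,0,0,0]
After op 2 (pop): stack=[empty] mem=[0,0,0,0]
After op 3 (push 15): stack=[15] mem=[0,0,0,0]
After op 4 (STO M1): stack=[empty] mem=[0,15,0,0]
After op 5 (RCL M1): stack=[15] mem=[0,15,0,0]
After op 6 (push 1): stack=[15,1] mem=[0,15,0,0]
After op 7 (pop): stack=[15] mem=[0,15,0,0]
After op 8 (RCL M1): stack=[15,15] mem=[0,15,0,0]
After op 9 (STO M2): stack=[15] mem=[0,15,15,0]
After op 10 (STO M3): stack=[empty] mem=[0,15,15,15]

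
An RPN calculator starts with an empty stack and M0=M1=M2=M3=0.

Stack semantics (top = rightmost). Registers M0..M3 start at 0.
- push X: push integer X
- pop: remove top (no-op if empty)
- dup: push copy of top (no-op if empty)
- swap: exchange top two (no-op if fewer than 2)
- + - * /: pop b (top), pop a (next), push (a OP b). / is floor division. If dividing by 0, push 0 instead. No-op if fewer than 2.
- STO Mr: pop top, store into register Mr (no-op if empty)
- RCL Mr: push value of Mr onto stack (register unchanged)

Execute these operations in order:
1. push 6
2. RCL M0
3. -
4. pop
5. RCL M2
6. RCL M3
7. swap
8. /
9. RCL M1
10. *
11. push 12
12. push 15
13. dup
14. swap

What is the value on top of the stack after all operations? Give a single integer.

Answer: 15

Derivation:
After op 1 (push 6): stack=[6] mem=[0,0,0,0]
After op 2 (RCL M0): stack=[6,0] mem=[0,0,0,0]
After op 3 (-): stack=[6] mem=[0,0,0,0]
After op 4 (pop): stack=[empty] mem=[0,0,0,0]
After op 5 (RCL M2): stack=[0] mem=[0,0,0,0]
After op 6 (RCL M3): stack=[0,0] mem=[0,0,0,0]
After op 7 (swap): stack=[0,0] mem=[0,0,0,0]
After op 8 (/): stack=[0] mem=[0,0,0,0]
After op 9 (RCL M1): stack=[0,0] mem=[0,0,0,0]
After op 10 (*): stack=[0] mem=[0,0,0,0]
After op 11 (push 12): stack=[0,12] mem=[0,0,0,0]
After op 12 (push 15): stack=[0,12,15] mem=[0,0,0,0]
After op 13 (dup): stack=[0,12,15,15] mem=[0,0,0,0]
After op 14 (swap): stack=[0,12,15,15] mem=[0,0,0,0]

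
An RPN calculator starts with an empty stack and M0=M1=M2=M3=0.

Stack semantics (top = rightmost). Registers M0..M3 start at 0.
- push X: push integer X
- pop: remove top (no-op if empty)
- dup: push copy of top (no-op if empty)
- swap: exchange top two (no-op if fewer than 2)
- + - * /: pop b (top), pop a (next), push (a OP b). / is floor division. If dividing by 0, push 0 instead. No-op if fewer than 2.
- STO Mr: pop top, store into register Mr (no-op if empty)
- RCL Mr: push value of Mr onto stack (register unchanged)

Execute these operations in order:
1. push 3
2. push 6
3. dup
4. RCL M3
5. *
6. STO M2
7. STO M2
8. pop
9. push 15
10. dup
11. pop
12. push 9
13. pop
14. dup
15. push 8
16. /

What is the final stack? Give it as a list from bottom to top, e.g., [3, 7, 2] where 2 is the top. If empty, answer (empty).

Answer: [15, 1]

Derivation:
After op 1 (push 3): stack=[3] mem=[0,0,0,0]
After op 2 (push 6): stack=[3,6] mem=[0,0,0,0]
After op 3 (dup): stack=[3,6,6] mem=[0,0,0,0]
After op 4 (RCL M3): stack=[3,6,6,0] mem=[0,0,0,0]
After op 5 (*): stack=[3,6,0] mem=[0,0,0,0]
After op 6 (STO M2): stack=[3,6] mem=[0,0,0,0]
After op 7 (STO M2): stack=[3] mem=[0,0,6,0]
After op 8 (pop): stack=[empty] mem=[0,0,6,0]
After op 9 (push 15): stack=[15] mem=[0,0,6,0]
After op 10 (dup): stack=[15,15] mem=[0,0,6,0]
After op 11 (pop): stack=[15] mem=[0,0,6,0]
After op 12 (push 9): stack=[15,9] mem=[0,0,6,0]
After op 13 (pop): stack=[15] mem=[0,0,6,0]
After op 14 (dup): stack=[15,15] mem=[0,0,6,0]
After op 15 (push 8): stack=[15,15,8] mem=[0,0,6,0]
After op 16 (/): stack=[15,1] mem=[0,0,6,0]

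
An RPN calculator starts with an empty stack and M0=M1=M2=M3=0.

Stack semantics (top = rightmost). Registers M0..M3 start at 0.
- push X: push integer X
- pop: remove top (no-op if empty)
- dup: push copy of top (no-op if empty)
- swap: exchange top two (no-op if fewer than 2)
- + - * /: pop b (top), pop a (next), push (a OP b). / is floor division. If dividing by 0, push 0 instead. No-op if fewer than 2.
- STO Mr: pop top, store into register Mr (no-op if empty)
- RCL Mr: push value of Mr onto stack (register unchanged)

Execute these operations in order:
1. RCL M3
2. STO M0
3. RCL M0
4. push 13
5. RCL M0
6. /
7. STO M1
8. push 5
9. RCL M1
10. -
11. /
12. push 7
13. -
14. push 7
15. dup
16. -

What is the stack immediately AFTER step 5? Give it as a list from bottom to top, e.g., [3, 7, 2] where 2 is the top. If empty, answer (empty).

After op 1 (RCL M3): stack=[0] mem=[0,0,0,0]
After op 2 (STO M0): stack=[empty] mem=[0,0,0,0]
After op 3 (RCL M0): stack=[0] mem=[0,0,0,0]
After op 4 (push 13): stack=[0,13] mem=[0,0,0,0]
After op 5 (RCL M0): stack=[0,13,0] mem=[0,0,0,0]

[0, 13, 0]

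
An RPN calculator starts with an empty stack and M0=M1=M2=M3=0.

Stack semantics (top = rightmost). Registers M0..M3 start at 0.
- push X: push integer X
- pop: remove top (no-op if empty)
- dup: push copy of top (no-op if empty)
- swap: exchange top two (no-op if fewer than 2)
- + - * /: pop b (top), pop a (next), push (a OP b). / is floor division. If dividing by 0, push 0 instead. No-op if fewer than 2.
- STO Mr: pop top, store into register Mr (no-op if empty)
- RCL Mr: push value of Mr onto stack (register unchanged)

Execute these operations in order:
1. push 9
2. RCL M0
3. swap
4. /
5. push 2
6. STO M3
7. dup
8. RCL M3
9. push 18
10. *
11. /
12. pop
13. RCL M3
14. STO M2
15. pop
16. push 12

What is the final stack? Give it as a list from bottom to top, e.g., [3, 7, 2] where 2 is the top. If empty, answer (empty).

Answer: [12]

Derivation:
After op 1 (push 9): stack=[9] mem=[0,0,0,0]
After op 2 (RCL M0): stack=[9,0] mem=[0,0,0,0]
After op 3 (swap): stack=[0,9] mem=[0,0,0,0]
After op 4 (/): stack=[0] mem=[0,0,0,0]
After op 5 (push 2): stack=[0,2] mem=[0,0,0,0]
After op 6 (STO M3): stack=[0] mem=[0,0,0,2]
After op 7 (dup): stack=[0,0] mem=[0,0,0,2]
After op 8 (RCL M3): stack=[0,0,2] mem=[0,0,0,2]
After op 9 (push 18): stack=[0,0,2,18] mem=[0,0,0,2]
After op 10 (*): stack=[0,0,36] mem=[0,0,0,2]
After op 11 (/): stack=[0,0] mem=[0,0,0,2]
After op 12 (pop): stack=[0] mem=[0,0,0,2]
After op 13 (RCL M3): stack=[0,2] mem=[0,0,0,2]
After op 14 (STO M2): stack=[0] mem=[0,0,2,2]
After op 15 (pop): stack=[empty] mem=[0,0,2,2]
After op 16 (push 12): stack=[12] mem=[0,0,2,2]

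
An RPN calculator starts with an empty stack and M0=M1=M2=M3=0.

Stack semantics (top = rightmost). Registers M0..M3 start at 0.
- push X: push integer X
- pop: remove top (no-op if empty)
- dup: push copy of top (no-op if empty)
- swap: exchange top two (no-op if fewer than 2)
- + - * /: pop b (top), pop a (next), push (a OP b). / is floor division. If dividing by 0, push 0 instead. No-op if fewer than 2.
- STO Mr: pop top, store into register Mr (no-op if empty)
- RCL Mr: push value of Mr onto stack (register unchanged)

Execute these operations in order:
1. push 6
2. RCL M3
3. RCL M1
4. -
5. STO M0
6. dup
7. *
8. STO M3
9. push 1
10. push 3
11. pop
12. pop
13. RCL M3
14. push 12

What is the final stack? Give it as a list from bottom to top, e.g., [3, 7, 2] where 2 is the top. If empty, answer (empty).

After op 1 (push 6): stack=[6] mem=[0,0,0,0]
After op 2 (RCL M3): stack=[6,0] mem=[0,0,0,0]
After op 3 (RCL M1): stack=[6,0,0] mem=[0,0,0,0]
After op 4 (-): stack=[6,0] mem=[0,0,0,0]
After op 5 (STO M0): stack=[6] mem=[0,0,0,0]
After op 6 (dup): stack=[6,6] mem=[0,0,0,0]
After op 7 (*): stack=[36] mem=[0,0,0,0]
After op 8 (STO M3): stack=[empty] mem=[0,0,0,36]
After op 9 (push 1): stack=[1] mem=[0,0,0,36]
After op 10 (push 3): stack=[1,3] mem=[0,0,0,36]
After op 11 (pop): stack=[1] mem=[0,0,0,36]
After op 12 (pop): stack=[empty] mem=[0,0,0,36]
After op 13 (RCL M3): stack=[36] mem=[0,0,0,36]
After op 14 (push 12): stack=[36,12] mem=[0,0,0,36]

Answer: [36, 12]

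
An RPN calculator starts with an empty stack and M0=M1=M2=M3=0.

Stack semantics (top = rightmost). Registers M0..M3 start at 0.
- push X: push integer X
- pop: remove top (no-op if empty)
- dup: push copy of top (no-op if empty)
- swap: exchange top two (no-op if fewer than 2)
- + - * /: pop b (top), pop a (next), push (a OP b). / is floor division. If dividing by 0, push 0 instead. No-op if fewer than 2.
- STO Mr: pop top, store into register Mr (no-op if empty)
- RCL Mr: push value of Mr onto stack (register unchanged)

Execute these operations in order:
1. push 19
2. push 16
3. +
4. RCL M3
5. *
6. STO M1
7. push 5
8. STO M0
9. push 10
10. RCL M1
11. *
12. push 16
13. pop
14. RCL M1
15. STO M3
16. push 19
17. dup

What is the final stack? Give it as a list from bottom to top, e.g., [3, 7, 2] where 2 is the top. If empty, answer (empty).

Answer: [0, 19, 19]

Derivation:
After op 1 (push 19): stack=[19] mem=[0,0,0,0]
After op 2 (push 16): stack=[19,16] mem=[0,0,0,0]
After op 3 (+): stack=[35] mem=[0,0,0,0]
After op 4 (RCL M3): stack=[35,0] mem=[0,0,0,0]
After op 5 (*): stack=[0] mem=[0,0,0,0]
After op 6 (STO M1): stack=[empty] mem=[0,0,0,0]
After op 7 (push 5): stack=[5] mem=[0,0,0,0]
After op 8 (STO M0): stack=[empty] mem=[5,0,0,0]
After op 9 (push 10): stack=[10] mem=[5,0,0,0]
After op 10 (RCL M1): stack=[10,0] mem=[5,0,0,0]
After op 11 (*): stack=[0] mem=[5,0,0,0]
After op 12 (push 16): stack=[0,16] mem=[5,0,0,0]
After op 13 (pop): stack=[0] mem=[5,0,0,0]
After op 14 (RCL M1): stack=[0,0] mem=[5,0,0,0]
After op 15 (STO M3): stack=[0] mem=[5,0,0,0]
After op 16 (push 19): stack=[0,19] mem=[5,0,0,0]
After op 17 (dup): stack=[0,19,19] mem=[5,0,0,0]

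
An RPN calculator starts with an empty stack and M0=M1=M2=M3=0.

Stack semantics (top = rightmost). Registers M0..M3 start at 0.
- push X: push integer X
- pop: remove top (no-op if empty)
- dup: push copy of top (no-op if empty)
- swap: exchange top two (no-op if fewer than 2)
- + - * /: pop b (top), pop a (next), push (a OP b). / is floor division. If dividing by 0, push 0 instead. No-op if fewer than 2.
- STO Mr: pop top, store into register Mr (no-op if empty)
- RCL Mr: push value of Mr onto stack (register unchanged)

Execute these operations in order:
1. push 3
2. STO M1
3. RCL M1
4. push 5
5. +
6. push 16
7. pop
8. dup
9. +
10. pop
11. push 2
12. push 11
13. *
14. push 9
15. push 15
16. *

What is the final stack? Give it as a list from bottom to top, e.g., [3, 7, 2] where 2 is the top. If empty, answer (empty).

Answer: [22, 135]

Derivation:
After op 1 (push 3): stack=[3] mem=[0,0,0,0]
After op 2 (STO M1): stack=[empty] mem=[0,3,0,0]
After op 3 (RCL M1): stack=[3] mem=[0,3,0,0]
After op 4 (push 5): stack=[3,5] mem=[0,3,0,0]
After op 5 (+): stack=[8] mem=[0,3,0,0]
After op 6 (push 16): stack=[8,16] mem=[0,3,0,0]
After op 7 (pop): stack=[8] mem=[0,3,0,0]
After op 8 (dup): stack=[8,8] mem=[0,3,0,0]
After op 9 (+): stack=[16] mem=[0,3,0,0]
After op 10 (pop): stack=[empty] mem=[0,3,0,0]
After op 11 (push 2): stack=[2] mem=[0,3,0,0]
After op 12 (push 11): stack=[2,11] mem=[0,3,0,0]
After op 13 (*): stack=[22] mem=[0,3,0,0]
After op 14 (push 9): stack=[22,9] mem=[0,3,0,0]
After op 15 (push 15): stack=[22,9,15] mem=[0,3,0,0]
After op 16 (*): stack=[22,135] mem=[0,3,0,0]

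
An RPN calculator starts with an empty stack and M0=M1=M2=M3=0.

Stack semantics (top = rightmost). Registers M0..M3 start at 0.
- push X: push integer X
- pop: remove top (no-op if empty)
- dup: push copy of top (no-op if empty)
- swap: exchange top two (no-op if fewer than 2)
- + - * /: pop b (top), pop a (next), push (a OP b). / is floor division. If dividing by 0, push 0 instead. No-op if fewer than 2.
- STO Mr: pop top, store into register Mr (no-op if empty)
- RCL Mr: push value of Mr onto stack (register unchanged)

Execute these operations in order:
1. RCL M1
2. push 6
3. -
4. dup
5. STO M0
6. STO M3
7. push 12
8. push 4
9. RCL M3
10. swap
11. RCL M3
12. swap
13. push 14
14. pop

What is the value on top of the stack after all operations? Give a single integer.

After op 1 (RCL M1): stack=[0] mem=[0,0,0,0]
After op 2 (push 6): stack=[0,6] mem=[0,0,0,0]
After op 3 (-): stack=[-6] mem=[0,0,0,0]
After op 4 (dup): stack=[-6,-6] mem=[0,0,0,0]
After op 5 (STO M0): stack=[-6] mem=[-6,0,0,0]
After op 6 (STO M3): stack=[empty] mem=[-6,0,0,-6]
After op 7 (push 12): stack=[12] mem=[-6,0,0,-6]
After op 8 (push 4): stack=[12,4] mem=[-6,0,0,-6]
After op 9 (RCL M3): stack=[12,4,-6] mem=[-6,0,0,-6]
After op 10 (swap): stack=[12,-6,4] mem=[-6,0,0,-6]
After op 11 (RCL M3): stack=[12,-6,4,-6] mem=[-6,0,0,-6]
After op 12 (swap): stack=[12,-6,-6,4] mem=[-6,0,0,-6]
After op 13 (push 14): stack=[12,-6,-6,4,14] mem=[-6,0,0,-6]
After op 14 (pop): stack=[12,-6,-6,4] mem=[-6,0,0,-6]

Answer: 4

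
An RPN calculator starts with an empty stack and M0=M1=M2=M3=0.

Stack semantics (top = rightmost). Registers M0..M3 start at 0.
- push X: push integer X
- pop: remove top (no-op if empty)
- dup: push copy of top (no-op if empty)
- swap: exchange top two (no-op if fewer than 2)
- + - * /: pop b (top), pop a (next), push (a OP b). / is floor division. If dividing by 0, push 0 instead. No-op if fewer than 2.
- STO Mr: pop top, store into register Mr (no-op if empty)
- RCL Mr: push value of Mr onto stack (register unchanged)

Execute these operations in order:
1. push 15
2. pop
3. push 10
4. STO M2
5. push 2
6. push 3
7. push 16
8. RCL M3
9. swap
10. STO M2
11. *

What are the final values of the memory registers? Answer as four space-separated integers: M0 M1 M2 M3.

After op 1 (push 15): stack=[15] mem=[0,0,0,0]
After op 2 (pop): stack=[empty] mem=[0,0,0,0]
After op 3 (push 10): stack=[10] mem=[0,0,0,0]
After op 4 (STO M2): stack=[empty] mem=[0,0,10,0]
After op 5 (push 2): stack=[2] mem=[0,0,10,0]
After op 6 (push 3): stack=[2,3] mem=[0,0,10,0]
After op 7 (push 16): stack=[2,3,16] mem=[0,0,10,0]
After op 8 (RCL M3): stack=[2,3,16,0] mem=[0,0,10,0]
After op 9 (swap): stack=[2,3,0,16] mem=[0,0,10,0]
After op 10 (STO M2): stack=[2,3,0] mem=[0,0,16,0]
After op 11 (*): stack=[2,0] mem=[0,0,16,0]

Answer: 0 0 16 0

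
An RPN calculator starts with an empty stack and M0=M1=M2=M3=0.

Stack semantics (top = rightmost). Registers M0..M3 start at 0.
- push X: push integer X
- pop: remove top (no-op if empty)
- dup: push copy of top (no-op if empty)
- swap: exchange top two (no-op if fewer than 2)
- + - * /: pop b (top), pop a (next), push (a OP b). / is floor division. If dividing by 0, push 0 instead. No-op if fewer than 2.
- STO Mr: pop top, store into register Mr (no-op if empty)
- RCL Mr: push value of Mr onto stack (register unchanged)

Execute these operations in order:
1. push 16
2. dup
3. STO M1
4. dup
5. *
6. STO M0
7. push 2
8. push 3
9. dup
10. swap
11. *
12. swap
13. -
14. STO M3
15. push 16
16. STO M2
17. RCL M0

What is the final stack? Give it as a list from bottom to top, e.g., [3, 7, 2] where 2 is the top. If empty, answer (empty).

Answer: [256]

Derivation:
After op 1 (push 16): stack=[16] mem=[0,0,0,0]
After op 2 (dup): stack=[16,16] mem=[0,0,0,0]
After op 3 (STO M1): stack=[16] mem=[0,16,0,0]
After op 4 (dup): stack=[16,16] mem=[0,16,0,0]
After op 5 (*): stack=[256] mem=[0,16,0,0]
After op 6 (STO M0): stack=[empty] mem=[256,16,0,0]
After op 7 (push 2): stack=[2] mem=[256,16,0,0]
After op 8 (push 3): stack=[2,3] mem=[256,16,0,0]
After op 9 (dup): stack=[2,3,3] mem=[256,16,0,0]
After op 10 (swap): stack=[2,3,3] mem=[256,16,0,0]
After op 11 (*): stack=[2,9] mem=[256,16,0,0]
After op 12 (swap): stack=[9,2] mem=[256,16,0,0]
After op 13 (-): stack=[7] mem=[256,16,0,0]
After op 14 (STO M3): stack=[empty] mem=[256,16,0,7]
After op 15 (push 16): stack=[16] mem=[256,16,0,7]
After op 16 (STO M2): stack=[empty] mem=[256,16,16,7]
After op 17 (RCL M0): stack=[256] mem=[256,16,16,7]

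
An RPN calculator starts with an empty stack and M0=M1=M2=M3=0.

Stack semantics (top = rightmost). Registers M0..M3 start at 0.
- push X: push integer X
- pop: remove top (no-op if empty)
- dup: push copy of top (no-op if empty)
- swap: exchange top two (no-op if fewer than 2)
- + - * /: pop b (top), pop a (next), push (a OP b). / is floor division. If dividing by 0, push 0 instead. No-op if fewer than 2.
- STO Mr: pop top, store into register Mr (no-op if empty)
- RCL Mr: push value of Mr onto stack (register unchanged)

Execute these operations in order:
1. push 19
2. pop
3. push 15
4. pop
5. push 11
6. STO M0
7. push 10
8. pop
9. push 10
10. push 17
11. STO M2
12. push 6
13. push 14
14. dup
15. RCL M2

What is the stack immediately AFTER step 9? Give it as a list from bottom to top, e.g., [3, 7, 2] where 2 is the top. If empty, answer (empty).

After op 1 (push 19): stack=[19] mem=[0,0,0,0]
After op 2 (pop): stack=[empty] mem=[0,0,0,0]
After op 3 (push 15): stack=[15] mem=[0,0,0,0]
After op 4 (pop): stack=[empty] mem=[0,0,0,0]
After op 5 (push 11): stack=[11] mem=[0,0,0,0]
After op 6 (STO M0): stack=[empty] mem=[11,0,0,0]
After op 7 (push 10): stack=[10] mem=[11,0,0,0]
After op 8 (pop): stack=[empty] mem=[11,0,0,0]
After op 9 (push 10): stack=[10] mem=[11,0,0,0]

[10]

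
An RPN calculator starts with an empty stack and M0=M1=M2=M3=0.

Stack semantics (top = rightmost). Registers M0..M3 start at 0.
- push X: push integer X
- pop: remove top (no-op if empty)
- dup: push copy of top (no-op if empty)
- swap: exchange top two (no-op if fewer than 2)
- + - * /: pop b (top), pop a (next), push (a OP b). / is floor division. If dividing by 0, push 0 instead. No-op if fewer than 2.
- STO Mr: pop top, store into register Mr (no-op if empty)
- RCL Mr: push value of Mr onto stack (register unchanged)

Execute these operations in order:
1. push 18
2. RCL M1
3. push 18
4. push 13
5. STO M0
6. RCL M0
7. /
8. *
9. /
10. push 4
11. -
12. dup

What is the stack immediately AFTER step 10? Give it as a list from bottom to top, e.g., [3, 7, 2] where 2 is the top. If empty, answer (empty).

After op 1 (push 18): stack=[18] mem=[0,0,0,0]
After op 2 (RCL M1): stack=[18,0] mem=[0,0,0,0]
After op 3 (push 18): stack=[18,0,18] mem=[0,0,0,0]
After op 4 (push 13): stack=[18,0,18,13] mem=[0,0,0,0]
After op 5 (STO M0): stack=[18,0,18] mem=[13,0,0,0]
After op 6 (RCL M0): stack=[18,0,18,13] mem=[13,0,0,0]
After op 7 (/): stack=[18,0,1] mem=[13,0,0,0]
After op 8 (*): stack=[18,0] mem=[13,0,0,0]
After op 9 (/): stack=[0] mem=[13,0,0,0]
After op 10 (push 4): stack=[0,4] mem=[13,0,0,0]

[0, 4]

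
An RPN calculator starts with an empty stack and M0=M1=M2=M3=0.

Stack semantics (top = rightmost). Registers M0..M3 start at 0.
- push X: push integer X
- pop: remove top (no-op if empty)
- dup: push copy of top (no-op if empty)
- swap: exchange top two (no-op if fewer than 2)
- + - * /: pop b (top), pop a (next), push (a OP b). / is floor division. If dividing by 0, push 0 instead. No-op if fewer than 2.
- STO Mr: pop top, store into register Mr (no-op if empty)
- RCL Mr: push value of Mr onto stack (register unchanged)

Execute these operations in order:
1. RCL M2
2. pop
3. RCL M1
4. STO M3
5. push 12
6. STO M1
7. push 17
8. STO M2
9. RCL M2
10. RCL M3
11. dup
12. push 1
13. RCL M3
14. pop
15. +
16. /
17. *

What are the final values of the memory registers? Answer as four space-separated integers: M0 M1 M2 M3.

After op 1 (RCL M2): stack=[0] mem=[0,0,0,0]
After op 2 (pop): stack=[empty] mem=[0,0,0,0]
After op 3 (RCL M1): stack=[0] mem=[0,0,0,0]
After op 4 (STO M3): stack=[empty] mem=[0,0,0,0]
After op 5 (push 12): stack=[12] mem=[0,0,0,0]
After op 6 (STO M1): stack=[empty] mem=[0,12,0,0]
After op 7 (push 17): stack=[17] mem=[0,12,0,0]
After op 8 (STO M2): stack=[empty] mem=[0,12,17,0]
After op 9 (RCL M2): stack=[17] mem=[0,12,17,0]
After op 10 (RCL M3): stack=[17,0] mem=[0,12,17,0]
After op 11 (dup): stack=[17,0,0] mem=[0,12,17,0]
After op 12 (push 1): stack=[17,0,0,1] mem=[0,12,17,0]
After op 13 (RCL M3): stack=[17,0,0,1,0] mem=[0,12,17,0]
After op 14 (pop): stack=[17,0,0,1] mem=[0,12,17,0]
After op 15 (+): stack=[17,0,1] mem=[0,12,17,0]
After op 16 (/): stack=[17,0] mem=[0,12,17,0]
After op 17 (*): stack=[0] mem=[0,12,17,0]

Answer: 0 12 17 0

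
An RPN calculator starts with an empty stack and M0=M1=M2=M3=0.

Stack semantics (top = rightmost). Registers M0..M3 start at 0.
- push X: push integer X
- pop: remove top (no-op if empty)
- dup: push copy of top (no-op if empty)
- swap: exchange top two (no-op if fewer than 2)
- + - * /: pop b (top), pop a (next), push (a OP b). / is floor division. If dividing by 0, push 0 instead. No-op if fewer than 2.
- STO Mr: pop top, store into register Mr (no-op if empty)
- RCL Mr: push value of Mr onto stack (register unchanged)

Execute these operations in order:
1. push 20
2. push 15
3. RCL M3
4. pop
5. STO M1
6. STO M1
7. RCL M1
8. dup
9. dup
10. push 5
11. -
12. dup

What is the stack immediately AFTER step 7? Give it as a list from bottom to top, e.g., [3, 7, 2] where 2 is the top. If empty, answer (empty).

After op 1 (push 20): stack=[20] mem=[0,0,0,0]
After op 2 (push 15): stack=[20,15] mem=[0,0,0,0]
After op 3 (RCL M3): stack=[20,15,0] mem=[0,0,0,0]
After op 4 (pop): stack=[20,15] mem=[0,0,0,0]
After op 5 (STO M1): stack=[20] mem=[0,15,0,0]
After op 6 (STO M1): stack=[empty] mem=[0,20,0,0]
After op 7 (RCL M1): stack=[20] mem=[0,20,0,0]

[20]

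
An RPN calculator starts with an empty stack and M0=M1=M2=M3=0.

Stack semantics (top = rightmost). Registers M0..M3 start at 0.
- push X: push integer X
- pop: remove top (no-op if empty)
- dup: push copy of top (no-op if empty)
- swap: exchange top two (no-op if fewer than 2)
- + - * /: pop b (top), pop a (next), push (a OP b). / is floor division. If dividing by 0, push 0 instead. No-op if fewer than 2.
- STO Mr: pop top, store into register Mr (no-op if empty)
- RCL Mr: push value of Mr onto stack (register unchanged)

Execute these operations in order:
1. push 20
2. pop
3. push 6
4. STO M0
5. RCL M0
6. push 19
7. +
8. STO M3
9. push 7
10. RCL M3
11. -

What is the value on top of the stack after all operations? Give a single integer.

Answer: -18

Derivation:
After op 1 (push 20): stack=[20] mem=[0,0,0,0]
After op 2 (pop): stack=[empty] mem=[0,0,0,0]
After op 3 (push 6): stack=[6] mem=[0,0,0,0]
After op 4 (STO M0): stack=[empty] mem=[6,0,0,0]
After op 5 (RCL M0): stack=[6] mem=[6,0,0,0]
After op 6 (push 19): stack=[6,19] mem=[6,0,0,0]
After op 7 (+): stack=[25] mem=[6,0,0,0]
After op 8 (STO M3): stack=[empty] mem=[6,0,0,25]
After op 9 (push 7): stack=[7] mem=[6,0,0,25]
After op 10 (RCL M3): stack=[7,25] mem=[6,0,0,25]
After op 11 (-): stack=[-18] mem=[6,0,0,25]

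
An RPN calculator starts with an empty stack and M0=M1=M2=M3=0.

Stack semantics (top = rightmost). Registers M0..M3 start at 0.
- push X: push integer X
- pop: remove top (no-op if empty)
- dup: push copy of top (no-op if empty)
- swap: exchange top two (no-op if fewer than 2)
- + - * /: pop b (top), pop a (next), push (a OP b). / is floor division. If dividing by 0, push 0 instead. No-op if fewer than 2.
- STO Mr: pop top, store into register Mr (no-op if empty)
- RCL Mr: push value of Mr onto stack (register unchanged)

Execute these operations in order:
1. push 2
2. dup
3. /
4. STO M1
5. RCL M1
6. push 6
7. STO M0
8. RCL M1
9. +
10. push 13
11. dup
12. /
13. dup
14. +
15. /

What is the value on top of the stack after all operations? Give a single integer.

Answer: 1

Derivation:
After op 1 (push 2): stack=[2] mem=[0,0,0,0]
After op 2 (dup): stack=[2,2] mem=[0,0,0,0]
After op 3 (/): stack=[1] mem=[0,0,0,0]
After op 4 (STO M1): stack=[empty] mem=[0,1,0,0]
After op 5 (RCL M1): stack=[1] mem=[0,1,0,0]
After op 6 (push 6): stack=[1,6] mem=[0,1,0,0]
After op 7 (STO M0): stack=[1] mem=[6,1,0,0]
After op 8 (RCL M1): stack=[1,1] mem=[6,1,0,0]
After op 9 (+): stack=[2] mem=[6,1,0,0]
After op 10 (push 13): stack=[2,13] mem=[6,1,0,0]
After op 11 (dup): stack=[2,13,13] mem=[6,1,0,0]
After op 12 (/): stack=[2,1] mem=[6,1,0,0]
After op 13 (dup): stack=[2,1,1] mem=[6,1,0,0]
After op 14 (+): stack=[2,2] mem=[6,1,0,0]
After op 15 (/): stack=[1] mem=[6,1,0,0]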